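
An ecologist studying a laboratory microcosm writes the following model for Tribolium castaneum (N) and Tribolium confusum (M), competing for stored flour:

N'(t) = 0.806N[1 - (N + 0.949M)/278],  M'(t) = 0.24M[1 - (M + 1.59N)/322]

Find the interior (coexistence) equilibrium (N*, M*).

Setting both brackets to zero gives the nullclines N + 0.949M = 278 and 1.59N + M = 322.
Substituting M = 322 - 1.59N into the first: N(1 - 0.949·1.59) = 278 - 0.949·322.
So N* = -27.6/-0.509 = 54.2, and then M* = 322 - 1.59·54.2 = 236.

N* ≈ 54.2, M* ≈ 236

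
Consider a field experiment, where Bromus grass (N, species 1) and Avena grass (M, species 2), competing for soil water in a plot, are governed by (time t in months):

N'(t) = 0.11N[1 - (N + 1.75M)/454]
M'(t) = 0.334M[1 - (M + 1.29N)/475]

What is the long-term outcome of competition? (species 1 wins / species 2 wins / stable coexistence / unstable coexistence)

unstable coexistence (outcome depends on initial conditions)

Compare the nullcline intercepts: K1/α12 = 454/1.75 = 259 < K2 = 475; K2/α21 = 475/1.29 = 368 < K1 = 454.
Since both are reversed, neither can invade when rare; the interior point is a saddle.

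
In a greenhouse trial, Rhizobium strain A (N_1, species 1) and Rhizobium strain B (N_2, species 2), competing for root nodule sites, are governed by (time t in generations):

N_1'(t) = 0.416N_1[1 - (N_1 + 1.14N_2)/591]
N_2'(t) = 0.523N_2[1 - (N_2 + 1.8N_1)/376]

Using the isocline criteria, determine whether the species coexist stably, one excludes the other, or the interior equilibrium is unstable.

species 1 excludes species 2

Compare the nullcline intercepts: K1/α12 = 591/1.14 = 518 > K2 = 376; K2/α21 = 376/1.8 = 209 < K1 = 591.
Since the inequalities point opposite ways, species 1 can invade but species 2 cannot.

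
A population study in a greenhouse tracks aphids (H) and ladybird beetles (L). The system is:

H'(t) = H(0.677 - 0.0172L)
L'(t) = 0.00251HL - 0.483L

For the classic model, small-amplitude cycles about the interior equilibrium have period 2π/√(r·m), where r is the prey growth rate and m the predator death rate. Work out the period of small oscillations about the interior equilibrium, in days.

T ≈ 11 days

Here r = 0.677 and m = 0.483, so r·m = 0.327.
ω = √0.327 = 0.572 per day, hence T = 2π/ω ≈ 11 days.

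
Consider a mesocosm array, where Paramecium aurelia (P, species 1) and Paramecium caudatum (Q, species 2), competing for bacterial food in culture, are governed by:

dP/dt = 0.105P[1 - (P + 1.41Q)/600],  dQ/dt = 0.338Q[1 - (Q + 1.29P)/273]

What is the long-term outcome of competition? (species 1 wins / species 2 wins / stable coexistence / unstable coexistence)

Compare the nullcline intercepts: K1/α12 = 600/1.41 = 426 > K2 = 273; K2/α21 = 273/1.29 = 212 < K1 = 600.
Since the inequalities point opposite ways, species 1 can invade but species 2 cannot.

species 1 excludes species 2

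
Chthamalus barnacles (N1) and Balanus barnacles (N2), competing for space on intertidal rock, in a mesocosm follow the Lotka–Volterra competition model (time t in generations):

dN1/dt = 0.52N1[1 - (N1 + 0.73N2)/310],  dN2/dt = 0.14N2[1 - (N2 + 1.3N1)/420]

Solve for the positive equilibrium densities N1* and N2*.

Setting both brackets to zero gives the nullclines N1 + 0.73N2 = 310 and 1.3N1 + N2 = 420.
Substituting N2 = 420 - 1.3N1 into the first: N1(1 - 0.73·1.3) = 310 - 0.73·420.
So N1* = 3.4/0.051 = 66.7, and then N2* = 420 - 1.3·66.7 = 333.

N1* ≈ 66.7, N2* ≈ 333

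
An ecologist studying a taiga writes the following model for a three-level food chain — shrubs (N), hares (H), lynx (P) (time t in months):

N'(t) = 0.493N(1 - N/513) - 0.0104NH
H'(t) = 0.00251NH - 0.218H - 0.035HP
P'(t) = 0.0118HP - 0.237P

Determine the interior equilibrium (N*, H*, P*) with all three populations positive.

From dP/dt = 0: 0.0118H* = 0.237, so H* = 20.1.
From dN/dt = 0: 0.493(1 - N*/513) = 0.0104·20.1, giving N* = 513·(1 - 0.424) = 296.
From dH/dt = 0: 0.00251·296 - 0.218 = 0.035P*, so P* = 0.524/0.035 = 15.

N* ≈ 296, H* ≈ 20.1, P* ≈ 15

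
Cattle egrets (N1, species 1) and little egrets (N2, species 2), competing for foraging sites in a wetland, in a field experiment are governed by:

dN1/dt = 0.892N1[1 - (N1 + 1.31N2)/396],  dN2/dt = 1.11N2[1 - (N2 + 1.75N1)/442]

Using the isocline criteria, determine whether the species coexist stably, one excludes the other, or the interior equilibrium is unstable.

Compare the nullcline intercepts: K1/α12 = 396/1.31 = 302 < K2 = 442; K2/α21 = 442/1.75 = 253 < K1 = 396.
Since both are reversed, neither can invade when rare; the interior point is a saddle.

unstable coexistence (outcome depends on initial conditions)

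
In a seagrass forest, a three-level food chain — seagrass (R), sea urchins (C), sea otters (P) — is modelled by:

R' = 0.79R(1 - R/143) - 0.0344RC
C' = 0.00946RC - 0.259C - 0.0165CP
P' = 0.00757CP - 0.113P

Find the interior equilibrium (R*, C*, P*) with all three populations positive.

R* ≈ 50, C* ≈ 14.9, P* ≈ 13

From dP/dt = 0: 0.00757C* = 0.113, so C* = 14.9.
From dR/dt = 0: 0.79(1 - R*/143) = 0.0344·14.9, giving R* = 143·(1 - 0.65) = 50.
From dC/dt = 0: 0.00946·50 - 0.259 = 0.0165P*, so P* = 0.214/0.0165 = 13.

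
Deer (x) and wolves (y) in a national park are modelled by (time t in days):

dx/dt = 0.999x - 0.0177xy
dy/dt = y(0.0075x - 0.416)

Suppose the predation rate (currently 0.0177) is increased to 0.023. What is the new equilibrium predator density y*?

At the interior fixed point, setting dx/dt = 0 with x > 0 fixes y* = (prey growth rate)/(xy coefficient) — independent of the other coefficients.
With the change, y* = 0.999/0.023 = 43.4; it falls from 56.4.

y* ≈ 43.4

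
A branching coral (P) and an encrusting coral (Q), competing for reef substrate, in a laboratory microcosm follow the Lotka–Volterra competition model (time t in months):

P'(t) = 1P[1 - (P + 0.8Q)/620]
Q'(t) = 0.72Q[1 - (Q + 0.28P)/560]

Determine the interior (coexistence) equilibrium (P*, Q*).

P* ≈ 222, Q* ≈ 498

Setting both brackets to zero gives the nullclines P + 0.8Q = 620 and 0.28P + Q = 560.
Substituting Q = 560 - 0.28P into the first: P(1 - 0.8·0.28) = 620 - 0.8·560.
So P* = 172/0.776 = 222, and then Q* = 560 - 0.28·222 = 498.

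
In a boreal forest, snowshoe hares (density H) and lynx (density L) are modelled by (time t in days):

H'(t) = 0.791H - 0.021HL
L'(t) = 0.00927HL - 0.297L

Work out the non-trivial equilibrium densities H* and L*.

Set dL/dt = 0 with L > 0: 0.00927H - 0.297 = 0, so H* = 0.297/0.00927 = 32.
Set dH/dt = 0 with H > 0: 0.791 - 0.021L = 0, so L* = 0.791/0.021 = 37.7.

H* ≈ 32, L* ≈ 37.7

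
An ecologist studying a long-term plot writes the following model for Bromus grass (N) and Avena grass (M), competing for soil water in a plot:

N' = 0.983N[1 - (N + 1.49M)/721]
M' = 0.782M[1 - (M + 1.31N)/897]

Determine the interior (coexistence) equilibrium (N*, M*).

N* ≈ 647, M* ≈ 49.9

Setting both brackets to zero gives the nullclines N + 1.49M = 721 and 1.31N + M = 897.
Substituting M = 897 - 1.31N into the first: N(1 - 1.49·1.31) = 721 - 1.49·897.
So N* = -616/-0.952 = 647, and then M* = 897 - 1.31·647 = 49.9.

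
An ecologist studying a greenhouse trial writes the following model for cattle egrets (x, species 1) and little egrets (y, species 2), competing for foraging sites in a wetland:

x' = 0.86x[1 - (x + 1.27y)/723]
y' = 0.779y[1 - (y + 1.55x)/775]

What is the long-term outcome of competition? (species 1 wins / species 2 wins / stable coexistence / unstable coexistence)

Compare the nullcline intercepts: K1/α12 = 723/1.27 = 569 < K2 = 775; K2/α21 = 775/1.55 = 500 < K1 = 723.
Since both are reversed, neither can invade when rare; the interior point is a saddle.

unstable coexistence (outcome depends on initial conditions)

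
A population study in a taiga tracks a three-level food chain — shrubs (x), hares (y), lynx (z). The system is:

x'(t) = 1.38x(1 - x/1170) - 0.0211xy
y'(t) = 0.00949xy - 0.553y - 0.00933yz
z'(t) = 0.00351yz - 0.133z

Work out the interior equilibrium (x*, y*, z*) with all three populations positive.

x* ≈ 492, y* ≈ 37.9, z* ≈ 441

From dz/dt = 0: 0.00351y* = 0.133, so y* = 37.9.
From dx/dt = 0: 1.38(1 - x*/1170) = 0.0211·37.9, giving x* = 1170·(1 - 0.579) = 492.
From dy/dt = 0: 0.00949·492 - 0.553 = 0.00933z*, so z* = 4.12/0.00933 = 441.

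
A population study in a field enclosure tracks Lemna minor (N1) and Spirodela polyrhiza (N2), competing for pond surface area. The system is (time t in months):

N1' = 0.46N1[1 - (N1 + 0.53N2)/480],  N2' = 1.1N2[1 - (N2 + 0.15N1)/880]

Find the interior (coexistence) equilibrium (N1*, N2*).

N1* ≈ 14.8, N2* ≈ 878

Setting both brackets to zero gives the nullclines N1 + 0.53N2 = 480 and 0.15N1 + N2 = 880.
Substituting N2 = 880 - 0.15N1 into the first: N1(1 - 0.53·0.15) = 480 - 0.53·880.
So N1* = 13.6/0.92 = 14.8, and then N2* = 880 - 0.15·14.8 = 878.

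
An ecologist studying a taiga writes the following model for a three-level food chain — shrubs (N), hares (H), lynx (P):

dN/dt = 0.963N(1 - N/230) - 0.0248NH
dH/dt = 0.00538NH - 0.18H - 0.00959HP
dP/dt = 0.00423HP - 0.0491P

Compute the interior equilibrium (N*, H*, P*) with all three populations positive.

N* ≈ 161, H* ≈ 11.6, P* ≈ 71.7

From dP/dt = 0: 0.00423H* = 0.0491, so H* = 11.6.
From dN/dt = 0: 0.963(1 - N*/230) = 0.0248·11.6, giving N* = 230·(1 - 0.299) = 161.
From dH/dt = 0: 0.00538·161 - 0.18 = 0.00959P*, so P* = 0.688/0.00959 = 71.7.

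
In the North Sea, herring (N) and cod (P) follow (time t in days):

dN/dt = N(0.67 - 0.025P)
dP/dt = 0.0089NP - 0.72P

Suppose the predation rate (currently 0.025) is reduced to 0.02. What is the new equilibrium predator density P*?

At the interior fixed point, setting dN/dt = 0 with N > 0 fixes P* = (prey growth rate)/(NP coefficient) — independent of the other coefficients.
With the change, P* = 0.67/0.02 = 33.5; it rises from 26.8.

P* ≈ 33.5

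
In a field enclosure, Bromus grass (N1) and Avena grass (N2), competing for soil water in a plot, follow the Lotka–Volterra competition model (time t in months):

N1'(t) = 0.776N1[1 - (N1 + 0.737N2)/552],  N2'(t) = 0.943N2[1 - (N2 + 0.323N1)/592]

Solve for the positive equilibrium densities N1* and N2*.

Setting both brackets to zero gives the nullclines N1 + 0.737N2 = 552 and 0.323N1 + N2 = 592.
Substituting N2 = 592 - 0.323N1 into the first: N1(1 - 0.737·0.323) = 552 - 0.737·592.
So N1* = 116/0.762 = 152, and then N2* = 592 - 0.323·152 = 543.

N1* ≈ 152, N2* ≈ 543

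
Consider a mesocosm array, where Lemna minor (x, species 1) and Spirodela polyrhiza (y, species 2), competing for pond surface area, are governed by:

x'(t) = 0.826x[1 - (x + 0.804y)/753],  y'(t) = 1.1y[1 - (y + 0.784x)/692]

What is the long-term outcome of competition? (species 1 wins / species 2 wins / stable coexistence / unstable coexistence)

Compare the nullcline intercepts: K1/α12 = 753/0.804 = 937 > K2 = 692; K2/α21 = 692/0.784 = 883 > K1 = 753.
Since both inequalities hold, each species can invade when rare, so the interior equilibrium is stable.

stable coexistence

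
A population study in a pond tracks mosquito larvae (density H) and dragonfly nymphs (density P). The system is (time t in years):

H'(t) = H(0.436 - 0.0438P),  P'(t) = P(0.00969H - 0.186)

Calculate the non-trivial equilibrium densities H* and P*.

H* ≈ 19.2, P* ≈ 9.95

Set dP/dt = 0 with P > 0: 0.00969H - 0.186 = 0, so H* = 0.186/0.00969 = 19.2.
Set dH/dt = 0 with H > 0: 0.436 - 0.0438P = 0, so P* = 0.436/0.0438 = 9.95.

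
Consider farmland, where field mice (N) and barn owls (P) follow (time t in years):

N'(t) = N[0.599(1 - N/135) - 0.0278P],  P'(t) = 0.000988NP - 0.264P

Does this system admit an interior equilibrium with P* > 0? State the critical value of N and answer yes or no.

Threshold N = 267; K < 267, so no, the predator goes extinct.

The predator equation gives dP/dt > 0 only when N > 0.264/0.000988 = 267.
Without the predator, N → K = 135. Since 135 < 267, the predator cannot invade.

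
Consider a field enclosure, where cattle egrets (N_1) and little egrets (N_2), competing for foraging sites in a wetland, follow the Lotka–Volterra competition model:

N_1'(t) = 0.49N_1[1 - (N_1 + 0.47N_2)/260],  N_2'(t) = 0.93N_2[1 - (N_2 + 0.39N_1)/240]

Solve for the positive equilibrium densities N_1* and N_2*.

Setting both brackets to zero gives the nullclines N_1 + 0.47N_2 = 260 and 0.39N_1 + N_2 = 240.
Substituting N_2 = 240 - 0.39N_1 into the first: N_1(1 - 0.47·0.39) = 260 - 0.47·240.
So N_1* = 147/0.817 = 180, and then N_2* = 240 - 0.39·180 = 170.

N_1* ≈ 180, N_2* ≈ 170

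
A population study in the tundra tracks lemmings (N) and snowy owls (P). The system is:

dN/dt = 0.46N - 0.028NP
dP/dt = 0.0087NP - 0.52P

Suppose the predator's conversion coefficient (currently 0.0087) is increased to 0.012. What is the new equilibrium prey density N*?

At the interior fixed point, setting dP/dt = 0 with P > 0 fixes N* = (predator death rate)/(NP coefficient) — independent of the other coefficients.
With the change, N* = 0.52/0.012 = 43.3; it falls from 59.8.

N* ≈ 43.3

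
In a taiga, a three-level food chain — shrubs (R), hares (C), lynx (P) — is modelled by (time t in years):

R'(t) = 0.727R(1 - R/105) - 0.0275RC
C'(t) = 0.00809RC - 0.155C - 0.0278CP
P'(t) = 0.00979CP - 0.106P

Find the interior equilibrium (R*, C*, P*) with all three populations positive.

R* ≈ 62, C* ≈ 10.8, P* ≈ 12.5

From dP/dt = 0: 0.00979C* = 0.106, so C* = 10.8.
From dR/dt = 0: 0.727(1 - R*/105) = 0.0275·10.8, giving R* = 105·(1 - 0.41) = 62.
From dC/dt = 0: 0.00809·62 - 0.155 = 0.0278P*, so P* = 0.347/0.0278 = 12.5.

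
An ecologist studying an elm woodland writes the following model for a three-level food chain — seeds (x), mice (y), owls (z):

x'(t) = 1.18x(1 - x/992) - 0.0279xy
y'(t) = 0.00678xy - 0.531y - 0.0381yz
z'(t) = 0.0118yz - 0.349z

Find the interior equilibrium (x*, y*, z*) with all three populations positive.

x* ≈ 298, y* ≈ 29.6, z* ≈ 39.1

From dz/dt = 0: 0.0118y* = 0.349, so y* = 29.6.
From dx/dt = 0: 1.18(1 - x*/992) = 0.0279·29.6, giving x* = 992·(1 - 0.699) = 298.
From dy/dt = 0: 0.00678·298 - 0.531 = 0.0381z*, so z* = 1.49/0.0381 = 39.1.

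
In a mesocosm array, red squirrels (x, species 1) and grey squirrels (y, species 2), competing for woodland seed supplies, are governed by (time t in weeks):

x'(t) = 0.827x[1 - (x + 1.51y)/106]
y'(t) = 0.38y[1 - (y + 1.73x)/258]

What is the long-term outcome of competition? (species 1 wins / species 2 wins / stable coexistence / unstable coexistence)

species 2 excludes species 1

Compare the nullcline intercepts: K1/α12 = 106/1.51 = 70.2 < K2 = 258; K2/α21 = 258/1.73 = 149 > K1 = 106.
Since the inequalities point opposite ways, species 2 can invade but species 1 cannot.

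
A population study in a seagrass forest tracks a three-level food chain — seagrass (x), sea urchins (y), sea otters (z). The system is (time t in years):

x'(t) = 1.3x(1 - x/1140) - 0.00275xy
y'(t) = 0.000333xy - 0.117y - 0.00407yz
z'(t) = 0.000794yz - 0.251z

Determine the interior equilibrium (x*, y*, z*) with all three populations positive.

x* ≈ 378, y* ≈ 316, z* ≈ 2.15

From dz/dt = 0: 0.000794y* = 0.251, so y* = 316.
From dx/dt = 0: 1.3(1 - x*/1140) = 0.00275·316, giving x* = 1140·(1 - 0.669) = 378.
From dy/dt = 0: 0.000333·378 - 0.117 = 0.00407z*, so z* = 0.00876/0.00407 = 2.15.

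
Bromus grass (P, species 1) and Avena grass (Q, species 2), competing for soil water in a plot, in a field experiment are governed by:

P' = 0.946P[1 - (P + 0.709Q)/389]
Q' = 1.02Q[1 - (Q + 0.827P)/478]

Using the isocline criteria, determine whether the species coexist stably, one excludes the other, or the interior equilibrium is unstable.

stable coexistence

Compare the nullcline intercepts: K1/α12 = 389/0.709 = 549 > K2 = 478; K2/α21 = 478/0.827 = 578 > K1 = 389.
Since both inequalities hold, each species can invade when rare, so the interior equilibrium is stable.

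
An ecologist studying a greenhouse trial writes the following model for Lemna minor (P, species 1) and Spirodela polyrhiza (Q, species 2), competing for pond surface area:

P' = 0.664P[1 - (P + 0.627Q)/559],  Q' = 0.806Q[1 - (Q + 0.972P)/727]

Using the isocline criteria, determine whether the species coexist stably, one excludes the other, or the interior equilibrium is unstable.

stable coexistence

Compare the nullcline intercepts: K1/α12 = 559/0.627 = 892 > K2 = 727; K2/α21 = 727/0.972 = 748 > K1 = 559.
Since both inequalities hold, each species can invade when rare, so the interior equilibrium is stable.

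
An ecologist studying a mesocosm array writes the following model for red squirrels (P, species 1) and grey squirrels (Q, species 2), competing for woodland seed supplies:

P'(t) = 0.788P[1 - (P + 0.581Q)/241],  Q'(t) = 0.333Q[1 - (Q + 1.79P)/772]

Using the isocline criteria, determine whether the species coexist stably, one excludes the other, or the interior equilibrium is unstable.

species 2 excludes species 1

Compare the nullcline intercepts: K1/α12 = 241/0.581 = 415 < K2 = 772; K2/α21 = 772/1.79 = 431 > K1 = 241.
Since the inequalities point opposite ways, species 2 can invade but species 1 cannot.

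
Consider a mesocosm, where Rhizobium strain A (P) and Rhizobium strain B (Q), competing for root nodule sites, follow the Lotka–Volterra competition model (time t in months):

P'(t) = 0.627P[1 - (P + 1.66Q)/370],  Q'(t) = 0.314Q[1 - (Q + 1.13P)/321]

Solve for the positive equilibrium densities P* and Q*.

Setting both brackets to zero gives the nullclines P + 1.66Q = 370 and 1.13P + Q = 321.
Substituting Q = 321 - 1.13P into the first: P(1 - 1.66·1.13) = 370 - 1.66·321.
So P* = -163/-0.876 = 186, and then Q* = 321 - 1.13·186 = 111.

P* ≈ 186, Q* ≈ 111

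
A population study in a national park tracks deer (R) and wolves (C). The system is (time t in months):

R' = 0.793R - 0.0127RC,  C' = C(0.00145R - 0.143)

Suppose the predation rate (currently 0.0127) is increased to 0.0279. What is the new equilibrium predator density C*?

C* ≈ 28.4

At the interior fixed point, setting dR/dt = 0 with R > 0 fixes C* = (prey growth rate)/(RC coefficient) — independent of the other coefficients.
With the change, C* = 0.793/0.0279 = 28.4; it falls from 62.4.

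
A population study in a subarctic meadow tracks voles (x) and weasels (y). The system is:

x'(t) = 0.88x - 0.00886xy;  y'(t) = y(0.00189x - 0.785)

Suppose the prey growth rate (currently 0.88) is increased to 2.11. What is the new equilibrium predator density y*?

At the interior fixed point, setting dx/dt = 0 with x > 0 fixes y* = (prey growth rate)/(xy coefficient) — independent of the other coefficients.
With the change, y* = 2.11/0.00886 = 238; it rises from 99.3.

y* ≈ 238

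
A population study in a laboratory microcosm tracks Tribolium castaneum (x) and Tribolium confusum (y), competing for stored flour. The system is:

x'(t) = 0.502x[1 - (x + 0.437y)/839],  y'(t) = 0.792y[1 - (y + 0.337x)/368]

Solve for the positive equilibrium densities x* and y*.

x* ≈ 795, y* ≈ 100

Setting both brackets to zero gives the nullclines x + 0.437y = 839 and 0.337x + y = 368.
Substituting y = 368 - 0.337x into the first: x(1 - 0.437·0.337) = 839 - 0.437·368.
So x* = 678/0.853 = 795, and then y* = 368 - 0.337·795 = 100.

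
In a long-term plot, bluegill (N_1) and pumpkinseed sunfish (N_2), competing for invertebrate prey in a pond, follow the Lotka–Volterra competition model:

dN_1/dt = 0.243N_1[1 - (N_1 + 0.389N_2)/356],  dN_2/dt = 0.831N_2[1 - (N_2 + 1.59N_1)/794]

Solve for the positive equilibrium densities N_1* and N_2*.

N_1* ≈ 124, N_2* ≈ 598

Setting both brackets to zero gives the nullclines N_1 + 0.389N_2 = 356 and 1.59N_1 + N_2 = 794.
Substituting N_2 = 794 - 1.59N_1 into the first: N_1(1 - 0.389·1.59) = 356 - 0.389·794.
So N_1* = 47.1/0.381 = 124, and then N_2* = 794 - 1.59·124 = 598.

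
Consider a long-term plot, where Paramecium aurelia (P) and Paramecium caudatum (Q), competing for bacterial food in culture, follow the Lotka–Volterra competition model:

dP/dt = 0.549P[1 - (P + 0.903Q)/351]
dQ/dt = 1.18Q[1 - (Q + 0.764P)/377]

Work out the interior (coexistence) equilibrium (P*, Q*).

Setting both brackets to zero gives the nullclines P + 0.903Q = 351 and 0.764P + Q = 377.
Substituting Q = 377 - 0.764P into the first: P(1 - 0.903·0.764) = 351 - 0.903·377.
So P* = 10.6/0.31 = 34.1, and then Q* = 377 - 0.764·34.1 = 351.

P* ≈ 34.1, Q* ≈ 351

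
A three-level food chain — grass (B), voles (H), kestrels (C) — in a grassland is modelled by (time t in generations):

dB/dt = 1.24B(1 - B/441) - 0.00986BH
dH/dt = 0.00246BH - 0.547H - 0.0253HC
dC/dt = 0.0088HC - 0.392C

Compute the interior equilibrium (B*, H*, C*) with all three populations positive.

From dC/dt = 0: 0.0088H* = 0.392, so H* = 44.5.
From dB/dt = 0: 1.24(1 - B*/441) = 0.00986·44.5, giving B* = 441·(1 - 0.354) = 285.
From dH/dt = 0: 0.00246·285 - 0.547 = 0.0253C*, so C* = 0.154/0.0253 = 6.07.

B* ≈ 285, H* ≈ 44.5, C* ≈ 6.07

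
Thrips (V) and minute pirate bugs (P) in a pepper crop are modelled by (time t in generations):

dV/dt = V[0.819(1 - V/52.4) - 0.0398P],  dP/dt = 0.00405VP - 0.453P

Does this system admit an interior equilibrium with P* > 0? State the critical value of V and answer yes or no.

The predator equation gives dP/dt > 0 only when V > 0.453/0.00405 = 112.
Without the predator, V → K = 52.4. Since 52.4 < 112, the predator cannot invade.

Threshold V = 112; K < 112, so no, the predator goes extinct.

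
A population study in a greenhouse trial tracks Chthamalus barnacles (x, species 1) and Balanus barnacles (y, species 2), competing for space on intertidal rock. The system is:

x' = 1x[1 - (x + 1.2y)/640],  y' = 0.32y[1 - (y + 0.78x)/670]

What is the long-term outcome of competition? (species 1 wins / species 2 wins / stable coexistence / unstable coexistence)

Compare the nullcline intercepts: K1/α12 = 640/1.2 = 533 < K2 = 670; K2/α21 = 670/0.78 = 859 > K1 = 640.
Since the inequalities point opposite ways, species 2 can invade but species 1 cannot.

species 2 excludes species 1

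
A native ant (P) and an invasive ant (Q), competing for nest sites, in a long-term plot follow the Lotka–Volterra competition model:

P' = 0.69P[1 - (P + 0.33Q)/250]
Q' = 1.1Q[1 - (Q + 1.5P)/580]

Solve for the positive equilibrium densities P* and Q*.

P* ≈ 116, Q* ≈ 406

Setting both brackets to zero gives the nullclines P + 0.33Q = 250 and 1.5P + Q = 580.
Substituting Q = 580 - 1.5P into the first: P(1 - 0.33·1.5) = 250 - 0.33·580.
So P* = 58.6/0.505 = 116, and then Q* = 580 - 1.5·116 = 406.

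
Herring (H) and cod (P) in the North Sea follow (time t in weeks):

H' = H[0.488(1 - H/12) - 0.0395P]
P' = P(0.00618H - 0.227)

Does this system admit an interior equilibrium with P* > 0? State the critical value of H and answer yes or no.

The predator equation gives dP/dt > 0 only when H > 0.227/0.00618 = 36.7.
Without the predator, H → K = 12. Since 12 < 36.7, the predator cannot invade.

Threshold H = 36.7; K < 36.7, so no, the predator goes extinct.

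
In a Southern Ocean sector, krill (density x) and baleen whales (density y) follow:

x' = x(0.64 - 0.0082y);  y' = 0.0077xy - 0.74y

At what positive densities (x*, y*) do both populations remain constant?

Set dy/dt = 0 with y > 0: 0.0077x - 0.74 = 0, so x* = 0.74/0.0077 = 96.1.
Set dx/dt = 0 with x > 0: 0.64 - 0.0082y = 0, so y* = 0.64/0.0082 = 78.

x* ≈ 96.1, y* ≈ 78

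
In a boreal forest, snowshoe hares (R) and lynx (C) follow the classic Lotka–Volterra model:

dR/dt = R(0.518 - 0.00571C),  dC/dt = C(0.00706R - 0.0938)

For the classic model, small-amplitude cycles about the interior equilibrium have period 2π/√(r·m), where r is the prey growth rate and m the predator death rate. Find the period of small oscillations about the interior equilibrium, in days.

Here r = 0.518 and m = 0.0938, so r·m = 0.0486.
ω = √0.0486 = 0.22 per day, hence T = 2π/ω ≈ 28.5 days.

T ≈ 28.5 days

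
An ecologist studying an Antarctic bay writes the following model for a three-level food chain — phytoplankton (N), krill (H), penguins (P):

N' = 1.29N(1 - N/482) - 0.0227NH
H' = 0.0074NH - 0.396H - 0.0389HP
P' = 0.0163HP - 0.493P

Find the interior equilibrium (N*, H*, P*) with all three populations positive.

From dP/dt = 0: 0.0163H* = 0.493, so H* = 30.2.
From dN/dt = 0: 1.29(1 - N*/482) = 0.0227·30.2, giving N* = 482·(1 - 0.532) = 225.
From dH/dt = 0: 0.0074·225 - 0.396 = 0.0389P*, so P* = 1.27/0.0389 = 32.7.

N* ≈ 225, H* ≈ 30.2, P* ≈ 32.7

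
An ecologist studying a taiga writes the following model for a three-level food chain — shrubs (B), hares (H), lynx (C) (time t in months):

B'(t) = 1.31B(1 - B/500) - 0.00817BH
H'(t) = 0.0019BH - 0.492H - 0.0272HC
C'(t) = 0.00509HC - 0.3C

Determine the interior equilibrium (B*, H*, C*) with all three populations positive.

From dC/dt = 0: 0.00509H* = 0.3, so H* = 58.9.
From dB/dt = 0: 1.31(1 - B*/500) = 0.00817·58.9, giving B* = 500·(1 - 0.368) = 316.
From dH/dt = 0: 0.0019·316 - 0.492 = 0.0272C*, so C* = 0.109/0.0272 = 4.

B* ≈ 316, H* ≈ 58.9, C* ≈ 4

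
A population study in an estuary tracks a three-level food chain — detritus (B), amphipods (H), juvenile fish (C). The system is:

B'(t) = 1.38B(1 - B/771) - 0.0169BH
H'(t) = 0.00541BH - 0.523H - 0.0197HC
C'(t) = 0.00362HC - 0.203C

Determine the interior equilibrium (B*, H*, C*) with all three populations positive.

B* ≈ 242, H* ≈ 56.1, C* ≈ 39.8

From dC/dt = 0: 0.00362H* = 0.203, so H* = 56.1.
From dB/dt = 0: 1.38(1 - B*/771) = 0.0169·56.1, giving B* = 771·(1 - 0.687) = 242.
From dH/dt = 0: 0.00541·242 - 0.523 = 0.0197C*, so C* = 0.784/0.0197 = 39.8.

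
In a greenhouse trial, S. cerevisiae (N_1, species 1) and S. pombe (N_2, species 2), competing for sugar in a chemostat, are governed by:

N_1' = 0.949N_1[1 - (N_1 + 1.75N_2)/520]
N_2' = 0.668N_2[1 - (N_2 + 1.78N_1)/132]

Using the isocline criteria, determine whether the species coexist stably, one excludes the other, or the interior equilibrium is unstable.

Compare the nullcline intercepts: K1/α12 = 520/1.75 = 297 > K2 = 132; K2/α21 = 132/1.78 = 74.2 < K1 = 520.
Since the inequalities point opposite ways, species 1 can invade but species 2 cannot.

species 1 excludes species 2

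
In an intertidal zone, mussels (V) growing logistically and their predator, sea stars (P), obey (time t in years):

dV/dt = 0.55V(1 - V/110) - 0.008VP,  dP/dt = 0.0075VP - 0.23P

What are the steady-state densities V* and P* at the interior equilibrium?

V* ≈ 30.7, P* ≈ 49.6

From dP/dt = 0 with P > 0: 0.0075V* = 0.23, so V* = 30.7.
Substitute into dV/dt = 0: 0.55(1 - 30.7/110) = 0.008P*.
The bracket is 0.721, giving P* = 0.397/0.008 = 49.6.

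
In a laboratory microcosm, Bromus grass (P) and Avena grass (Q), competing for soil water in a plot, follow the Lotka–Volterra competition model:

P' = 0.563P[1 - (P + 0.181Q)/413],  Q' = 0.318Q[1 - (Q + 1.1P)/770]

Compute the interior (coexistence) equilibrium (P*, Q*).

P* ≈ 342, Q* ≈ 394

Setting both brackets to zero gives the nullclines P + 0.181Q = 413 and 1.1P + Q = 770.
Substituting Q = 770 - 1.1P into the first: P(1 - 0.181·1.1) = 413 - 0.181·770.
So P* = 274/0.801 = 342, and then Q* = 770 - 1.1·342 = 394.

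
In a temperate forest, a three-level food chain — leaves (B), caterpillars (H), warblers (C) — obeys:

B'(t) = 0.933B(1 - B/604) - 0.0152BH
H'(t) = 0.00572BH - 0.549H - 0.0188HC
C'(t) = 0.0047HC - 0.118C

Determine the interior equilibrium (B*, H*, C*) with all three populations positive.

From dC/dt = 0: 0.0047H* = 0.118, so H* = 25.1.
From dB/dt = 0: 0.933(1 - B*/604) = 0.0152·25.1, giving B* = 604·(1 - 0.409) = 357.
From dH/dt = 0: 0.00572·357 - 0.549 = 0.0188C*, so C* = 1.49/0.0188 = 79.4.

B* ≈ 357, H* ≈ 25.1, C* ≈ 79.4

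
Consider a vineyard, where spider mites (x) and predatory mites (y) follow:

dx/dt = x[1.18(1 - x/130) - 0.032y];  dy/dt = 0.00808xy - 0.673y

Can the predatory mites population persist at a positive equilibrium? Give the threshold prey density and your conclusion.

Threshold x = 83.3; K > 83.3, so yes, the predator persists.

The predator equation gives dy/dt > 0 only when x > 0.673/0.00808 = 83.3.
Without the predator, x → K = 130. Since 130 > 83.3, the predator can invade and persist.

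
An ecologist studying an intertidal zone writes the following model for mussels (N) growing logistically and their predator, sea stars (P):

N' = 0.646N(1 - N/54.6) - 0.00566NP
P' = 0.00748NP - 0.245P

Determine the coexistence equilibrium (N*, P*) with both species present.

From dP/dt = 0 with P > 0: 0.00748N* = 0.245, so N* = 32.8.
Substitute into dN/dt = 0: 0.646(1 - 32.8/54.6) = 0.00566P*.
The bracket is 0.4, giving P* = 0.258/0.00566 = 45.7.

N* ≈ 32.8, P* ≈ 45.7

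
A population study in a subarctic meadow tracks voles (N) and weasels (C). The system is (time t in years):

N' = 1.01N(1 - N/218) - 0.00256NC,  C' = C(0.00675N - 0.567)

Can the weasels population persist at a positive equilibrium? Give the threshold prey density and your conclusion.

The predator equation gives dC/dt > 0 only when N > 0.567/0.00675 = 84.
Without the predator, N → K = 218. Since 218 > 84, the predator can invade and persist.

Threshold N = 84; K > 84, so yes, the predator persists.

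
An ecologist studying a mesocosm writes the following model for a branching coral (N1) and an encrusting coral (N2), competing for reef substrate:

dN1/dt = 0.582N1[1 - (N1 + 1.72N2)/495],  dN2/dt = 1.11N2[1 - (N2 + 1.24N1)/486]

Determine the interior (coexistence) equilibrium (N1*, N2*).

Setting both brackets to zero gives the nullclines N1 + 1.72N2 = 495 and 1.24N1 + N2 = 486.
Substituting N2 = 486 - 1.24N1 into the first: N1(1 - 1.72·1.24) = 495 - 1.72·486.
So N1* = -341/-1.13 = 301, and then N2* = 486 - 1.24·301 = 113.

N1* ≈ 301, N2* ≈ 113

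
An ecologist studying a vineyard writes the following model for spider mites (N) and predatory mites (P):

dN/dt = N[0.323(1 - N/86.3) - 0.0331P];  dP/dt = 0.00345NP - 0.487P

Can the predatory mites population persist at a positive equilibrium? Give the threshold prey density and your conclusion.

The predator equation gives dP/dt > 0 only when N > 0.487/0.00345 = 141.
Without the predator, N → K = 86.3. Since 86.3 < 141, the predator cannot invade.

Threshold N = 141; K < 141, so no, the predator goes extinct.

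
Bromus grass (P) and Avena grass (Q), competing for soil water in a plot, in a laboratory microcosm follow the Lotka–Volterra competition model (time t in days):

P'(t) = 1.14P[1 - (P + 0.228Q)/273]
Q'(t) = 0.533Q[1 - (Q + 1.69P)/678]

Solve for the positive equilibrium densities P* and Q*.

Setting both brackets to zero gives the nullclines P + 0.228Q = 273 and 1.69P + Q = 678.
Substituting Q = 678 - 1.69P into the first: P(1 - 0.228·1.69) = 273 - 0.228·678.
So P* = 118/0.615 = 193, and then Q* = 678 - 1.69·193 = 352.

P* ≈ 193, Q* ≈ 352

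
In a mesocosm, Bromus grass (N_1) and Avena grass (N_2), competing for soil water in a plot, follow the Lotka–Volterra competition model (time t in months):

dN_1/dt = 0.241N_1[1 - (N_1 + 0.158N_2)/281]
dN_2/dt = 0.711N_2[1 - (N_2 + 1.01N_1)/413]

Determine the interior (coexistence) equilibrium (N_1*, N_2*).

Setting both brackets to zero gives the nullclines N_1 + 0.158N_2 = 281 and 1.01N_1 + N_2 = 413.
Substituting N_2 = 413 - 1.01N_1 into the first: N_1(1 - 0.158·1.01) = 281 - 0.158·413.
So N_1* = 216/0.84 = 257, and then N_2* = 413 - 1.01·257 = 154.

N_1* ≈ 257, N_2* ≈ 154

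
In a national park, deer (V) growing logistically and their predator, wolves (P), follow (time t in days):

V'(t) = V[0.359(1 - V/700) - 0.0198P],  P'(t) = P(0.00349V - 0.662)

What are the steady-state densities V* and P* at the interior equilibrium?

From dP/dt = 0 with P > 0: 0.00349V* = 0.662, so V* = 190.
Substitute into dV/dt = 0: 0.359(1 - 190/700) = 0.0198P*.
The bracket is 0.729, giving P* = 0.262/0.0198 = 13.2.

V* ≈ 190, P* ≈ 13.2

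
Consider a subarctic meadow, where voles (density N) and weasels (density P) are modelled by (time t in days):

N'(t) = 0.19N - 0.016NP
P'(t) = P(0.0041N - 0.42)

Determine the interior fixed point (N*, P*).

Set dP/dt = 0 with P > 0: 0.0041N - 0.42 = 0, so N* = 0.42/0.0041 = 102.
Set dN/dt = 0 with N > 0: 0.19 - 0.016P = 0, so P* = 0.19/0.016 = 11.9.

N* ≈ 102, P* ≈ 11.9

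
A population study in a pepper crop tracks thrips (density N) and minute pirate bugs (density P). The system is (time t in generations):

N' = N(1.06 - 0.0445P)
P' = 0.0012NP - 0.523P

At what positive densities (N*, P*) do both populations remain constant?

Set dP/dt = 0 with P > 0: 0.0012N - 0.523 = 0, so N* = 0.523/0.0012 = 436.
Set dN/dt = 0 with N > 0: 1.06 - 0.0445P = 0, so P* = 1.06/0.0445 = 23.8.

N* ≈ 436, P* ≈ 23.8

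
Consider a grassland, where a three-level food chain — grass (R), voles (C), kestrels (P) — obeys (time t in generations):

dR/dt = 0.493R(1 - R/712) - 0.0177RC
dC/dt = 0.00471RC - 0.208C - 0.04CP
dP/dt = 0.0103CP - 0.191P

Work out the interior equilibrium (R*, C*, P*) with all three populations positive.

From dP/dt = 0: 0.0103C* = 0.191, so C* = 18.5.
From dR/dt = 0: 0.493(1 - R*/712) = 0.0177·18.5, giving R* = 712·(1 - 0.666) = 238.
From dC/dt = 0: 0.00471·238 - 0.208 = 0.04P*, so P* = 0.913/0.04 = 22.8.

R* ≈ 238, C* ≈ 18.5, P* ≈ 22.8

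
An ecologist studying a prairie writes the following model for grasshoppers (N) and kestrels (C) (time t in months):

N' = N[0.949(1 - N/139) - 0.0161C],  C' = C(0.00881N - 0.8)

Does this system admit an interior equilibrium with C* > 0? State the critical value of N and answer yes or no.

Threshold N = 90.8; K > 90.8, so yes, the predator persists.

The predator equation gives dC/dt > 0 only when N > 0.8/0.00881 = 90.8.
Without the predator, N → K = 139. Since 139 > 90.8, the predator can invade and persist.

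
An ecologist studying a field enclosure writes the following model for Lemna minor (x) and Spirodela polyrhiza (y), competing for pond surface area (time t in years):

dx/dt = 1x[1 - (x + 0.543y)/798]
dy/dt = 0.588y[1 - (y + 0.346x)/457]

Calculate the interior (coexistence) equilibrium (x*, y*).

Setting both brackets to zero gives the nullclines x + 0.543y = 798 and 0.346x + y = 457.
Substituting y = 457 - 0.346x into the first: x(1 - 0.543·0.346) = 798 - 0.543·457.
So x* = 550/0.812 = 677, and then y* = 457 - 0.346·677 = 223.

x* ≈ 677, y* ≈ 223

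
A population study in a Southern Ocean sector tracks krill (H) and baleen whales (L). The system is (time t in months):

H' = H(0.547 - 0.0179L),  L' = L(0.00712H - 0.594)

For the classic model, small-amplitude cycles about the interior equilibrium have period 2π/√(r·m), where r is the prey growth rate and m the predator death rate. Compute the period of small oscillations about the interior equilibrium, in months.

T ≈ 11 months

Here r = 0.547 and m = 0.594, so r·m = 0.325.
ω = √0.325 = 0.57 per month, hence T = 2π/ω ≈ 11 months.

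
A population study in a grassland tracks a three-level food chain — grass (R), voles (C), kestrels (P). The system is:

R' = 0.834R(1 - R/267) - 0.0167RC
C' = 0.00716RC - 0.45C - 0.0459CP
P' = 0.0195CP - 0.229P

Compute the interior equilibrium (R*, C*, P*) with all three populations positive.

R* ≈ 204, C* ≈ 11.7, P* ≈ 22.1

From dP/dt = 0: 0.0195C* = 0.229, so C* = 11.7.
From dR/dt = 0: 0.834(1 - R*/267) = 0.0167·11.7, giving R* = 267·(1 - 0.235) = 204.
From dC/dt = 0: 0.00716·204 - 0.45 = 0.0459P*, so P* = 1.01/0.0459 = 22.1.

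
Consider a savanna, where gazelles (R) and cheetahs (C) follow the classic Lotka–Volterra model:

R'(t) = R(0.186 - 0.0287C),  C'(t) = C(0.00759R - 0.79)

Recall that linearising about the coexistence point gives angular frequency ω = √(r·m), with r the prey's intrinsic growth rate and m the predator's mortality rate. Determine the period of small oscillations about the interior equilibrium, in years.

T ≈ 16.4 years

Here r = 0.186 and m = 0.79, so r·m = 0.147.
ω = √0.147 = 0.383 per year, hence T = 2π/ω ≈ 16.4 years.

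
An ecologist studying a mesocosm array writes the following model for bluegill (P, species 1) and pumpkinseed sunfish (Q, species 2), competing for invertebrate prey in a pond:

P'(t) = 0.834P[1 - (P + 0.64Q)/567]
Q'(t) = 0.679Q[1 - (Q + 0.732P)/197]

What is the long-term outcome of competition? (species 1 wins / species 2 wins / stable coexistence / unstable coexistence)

species 1 excludes species 2

Compare the nullcline intercepts: K1/α12 = 567/0.64 = 886 > K2 = 197; K2/α21 = 197/0.732 = 269 < K1 = 567.
Since the inequalities point opposite ways, species 1 can invade but species 2 cannot.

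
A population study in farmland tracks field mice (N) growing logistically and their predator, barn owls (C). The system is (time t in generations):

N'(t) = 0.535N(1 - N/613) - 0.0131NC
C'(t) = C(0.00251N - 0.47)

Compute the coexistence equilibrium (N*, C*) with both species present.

N* ≈ 187, C* ≈ 28.4

From dC/dt = 0 with C > 0: 0.00251N* = 0.47, so N* = 187.
Substitute into dN/dt = 0: 0.535(1 - 187/613) = 0.0131C*.
The bracket is 0.695, giving C* = 0.372/0.0131 = 28.4.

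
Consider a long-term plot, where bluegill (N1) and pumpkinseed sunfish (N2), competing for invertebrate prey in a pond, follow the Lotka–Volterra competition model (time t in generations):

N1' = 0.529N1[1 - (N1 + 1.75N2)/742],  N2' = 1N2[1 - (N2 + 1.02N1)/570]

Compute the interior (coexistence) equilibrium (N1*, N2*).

Setting both brackets to zero gives the nullclines N1 + 1.75N2 = 742 and 1.02N1 + N2 = 570.
Substituting N2 = 570 - 1.02N1 into the first: N1(1 - 1.75·1.02) = 742 - 1.75·570.
So N1* = -256/-0.785 = 325, and then N2* = 570 - 1.02·325 = 238.

N1* ≈ 325, N2* ≈ 238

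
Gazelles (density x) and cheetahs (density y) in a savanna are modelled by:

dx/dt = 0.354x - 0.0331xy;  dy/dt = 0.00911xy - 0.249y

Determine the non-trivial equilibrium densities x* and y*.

Set dy/dt = 0 with y > 0: 0.00911x - 0.249 = 0, so x* = 0.249/0.00911 = 27.3.
Set dx/dt = 0 with x > 0: 0.354 - 0.0331y = 0, so y* = 0.354/0.0331 = 10.7.

x* ≈ 27.3, y* ≈ 10.7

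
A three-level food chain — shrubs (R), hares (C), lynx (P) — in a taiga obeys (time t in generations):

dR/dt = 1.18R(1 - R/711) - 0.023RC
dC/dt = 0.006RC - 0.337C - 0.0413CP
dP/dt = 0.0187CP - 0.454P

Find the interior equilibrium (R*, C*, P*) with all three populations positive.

From dP/dt = 0: 0.0187C* = 0.454, so C* = 24.3.
From dR/dt = 0: 1.18(1 - R*/711) = 0.023·24.3, giving R* = 711·(1 - 0.473) = 375.
From dC/dt = 0: 0.006·375 - 0.337 = 0.0413P*, so P* = 1.91/0.0413 = 46.3.

R* ≈ 375, C* ≈ 24.3, P* ≈ 46.3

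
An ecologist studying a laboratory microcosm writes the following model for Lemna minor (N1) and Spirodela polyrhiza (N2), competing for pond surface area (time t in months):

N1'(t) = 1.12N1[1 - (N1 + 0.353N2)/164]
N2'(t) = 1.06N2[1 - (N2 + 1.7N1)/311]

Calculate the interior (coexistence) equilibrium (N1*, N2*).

N1* ≈ 136, N2* ≈ 80.5

Setting both brackets to zero gives the nullclines N1 + 0.353N2 = 164 and 1.7N1 + N2 = 311.
Substituting N2 = 311 - 1.7N1 into the first: N1(1 - 0.353·1.7) = 164 - 0.353·311.
So N1* = 54.2/0.4 = 136, and then N2* = 311 - 1.7·136 = 80.5.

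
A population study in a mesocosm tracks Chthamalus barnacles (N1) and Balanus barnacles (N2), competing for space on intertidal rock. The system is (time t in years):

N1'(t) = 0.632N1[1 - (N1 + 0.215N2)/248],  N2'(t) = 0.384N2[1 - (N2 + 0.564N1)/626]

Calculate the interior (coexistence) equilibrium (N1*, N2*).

Setting both brackets to zero gives the nullclines N1 + 0.215N2 = 248 and 0.564N1 + N2 = 626.
Substituting N2 = 626 - 0.564N1 into the first: N1(1 - 0.215·0.564) = 248 - 0.215·626.
So N1* = 113/0.879 = 129, and then N2* = 626 - 0.564·129 = 553.

N1* ≈ 129, N2* ≈ 553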